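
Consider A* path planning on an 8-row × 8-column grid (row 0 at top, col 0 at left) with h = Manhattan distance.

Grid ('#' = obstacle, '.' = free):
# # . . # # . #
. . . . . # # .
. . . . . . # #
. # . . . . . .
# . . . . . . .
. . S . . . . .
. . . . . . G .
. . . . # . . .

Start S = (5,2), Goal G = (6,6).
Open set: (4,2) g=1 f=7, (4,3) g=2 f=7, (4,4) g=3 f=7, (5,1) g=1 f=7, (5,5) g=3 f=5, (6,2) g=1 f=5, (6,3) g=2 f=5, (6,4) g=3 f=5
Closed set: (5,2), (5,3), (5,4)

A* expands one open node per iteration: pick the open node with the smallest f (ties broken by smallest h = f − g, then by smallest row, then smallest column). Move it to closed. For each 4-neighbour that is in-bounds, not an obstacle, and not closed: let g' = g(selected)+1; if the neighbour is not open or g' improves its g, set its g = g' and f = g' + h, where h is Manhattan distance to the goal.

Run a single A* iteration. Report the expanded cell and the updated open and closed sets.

step 1: expand (5,5) (f=5, h=2) → closed; open now [(4,2) g=1 f=7, (4,3) g=2 f=7, (4,4) g=3 f=7, (4,5) g=4 f=7, (5,1) g=1 f=7, (5,6) g=4 f=5, (6,2) g=1 f=5, (6,3) g=2 f=5, (6,4) g=3 f=5, (6,5) g=4 f=5]

expanded=(5,5); open=[(4,2) g=1 f=7, (4,3) g=2 f=7, (4,4) g=3 f=7, (4,5) g=4 f=7, (5,1) g=1 f=7, (5,6) g=4 f=5, (6,2) g=1 f=5, (6,3) g=2 f=5, (6,4) g=3 f=5, (6,5) g=4 f=5]; closed=[(5,2), (5,3), (5,4), (5,5)]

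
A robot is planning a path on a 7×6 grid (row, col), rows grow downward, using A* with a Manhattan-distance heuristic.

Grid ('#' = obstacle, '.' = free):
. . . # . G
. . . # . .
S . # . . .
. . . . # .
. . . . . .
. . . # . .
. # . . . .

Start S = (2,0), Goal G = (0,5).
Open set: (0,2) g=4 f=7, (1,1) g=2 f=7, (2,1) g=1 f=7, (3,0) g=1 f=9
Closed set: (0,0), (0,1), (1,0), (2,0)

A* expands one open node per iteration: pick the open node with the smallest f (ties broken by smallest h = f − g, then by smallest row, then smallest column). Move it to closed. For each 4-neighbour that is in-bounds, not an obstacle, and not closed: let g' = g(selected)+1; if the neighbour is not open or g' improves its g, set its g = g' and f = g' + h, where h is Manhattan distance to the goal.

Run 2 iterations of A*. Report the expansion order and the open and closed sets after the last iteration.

order=[(0,2) → (1,1)]; open=[(1,2) g=3 f=7, (2,1) g=1 f=7, (3,0) g=1 f=9]; closed=[(0,0), (0,1), (0,2), (1,0), (1,1), (2,0)]

step 1: expand (0,2) (f=7, h=3) → closed; open now [(1,1) g=2 f=7, (1,2) g=5 f=9, (2,1) g=1 f=7, (3,0) g=1 f=9]
step 2: expand (1,1) (f=7, h=5) → closed; open now [(1,2) g=3 f=7, (2,1) g=1 f=7, (3,0) g=1 f=9]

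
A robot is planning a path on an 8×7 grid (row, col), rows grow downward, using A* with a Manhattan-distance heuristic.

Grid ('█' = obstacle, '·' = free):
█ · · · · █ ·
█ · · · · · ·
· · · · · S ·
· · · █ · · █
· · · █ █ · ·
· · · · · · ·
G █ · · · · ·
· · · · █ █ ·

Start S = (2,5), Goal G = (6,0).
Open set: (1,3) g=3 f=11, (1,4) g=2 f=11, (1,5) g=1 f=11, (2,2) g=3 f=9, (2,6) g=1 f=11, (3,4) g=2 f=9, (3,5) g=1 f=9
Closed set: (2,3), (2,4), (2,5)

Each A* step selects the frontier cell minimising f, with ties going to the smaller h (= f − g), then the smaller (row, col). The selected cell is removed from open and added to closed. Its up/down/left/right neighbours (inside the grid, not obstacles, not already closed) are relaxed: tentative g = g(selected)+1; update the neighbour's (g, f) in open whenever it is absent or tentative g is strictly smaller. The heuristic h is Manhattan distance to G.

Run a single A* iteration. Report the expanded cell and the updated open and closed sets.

step 1: expand (2,2) (f=9, h=6) → closed; open now [(1,2) g=4 f=11, (1,3) g=3 f=11, (1,4) g=2 f=11, (1,5) g=1 f=11, (2,1) g=4 f=9, (2,6) g=1 f=11, (3,2) g=4 f=9, (3,4) g=2 f=9, (3,5) g=1 f=9]

expanded=(2,2); open=[(1,2) g=4 f=11, (1,3) g=3 f=11, (1,4) g=2 f=11, (1,5) g=1 f=11, (2,1) g=4 f=9, (2,6) g=1 f=11, (3,2) g=4 f=9, (3,4) g=2 f=9, (3,5) g=1 f=9]; closed=[(2,2), (2,3), (2,4), (2,5)]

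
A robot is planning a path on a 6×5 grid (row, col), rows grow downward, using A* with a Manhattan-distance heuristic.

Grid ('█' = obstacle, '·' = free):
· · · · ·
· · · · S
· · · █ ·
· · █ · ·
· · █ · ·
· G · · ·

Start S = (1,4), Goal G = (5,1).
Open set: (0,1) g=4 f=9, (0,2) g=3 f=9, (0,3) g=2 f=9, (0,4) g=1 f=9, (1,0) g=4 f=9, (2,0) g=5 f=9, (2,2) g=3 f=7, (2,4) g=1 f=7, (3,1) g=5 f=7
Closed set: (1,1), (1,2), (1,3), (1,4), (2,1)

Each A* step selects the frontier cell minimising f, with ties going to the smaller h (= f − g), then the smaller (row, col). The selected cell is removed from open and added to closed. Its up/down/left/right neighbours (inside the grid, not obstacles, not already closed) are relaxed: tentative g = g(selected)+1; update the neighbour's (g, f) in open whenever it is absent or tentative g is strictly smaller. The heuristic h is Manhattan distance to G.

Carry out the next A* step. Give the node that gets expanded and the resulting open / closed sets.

expanded=(3,1); open=[(0,1) g=4 f=9, (0,2) g=3 f=9, (0,3) g=2 f=9, (0,4) g=1 f=9, (1,0) g=4 f=9, (2,0) g=5 f=9, (2,2) g=3 f=7, (2,4) g=1 f=7, (3,0) g=6 f=9, (4,1) g=6 f=7]; closed=[(1,1), (1,2), (1,3), (1,4), (2,1), (3,1)]

step 1: expand (3,1) (f=7, h=2) → closed; open now [(0,1) g=4 f=9, (0,2) g=3 f=9, (0,3) g=2 f=9, (0,4) g=1 f=9, (1,0) g=4 f=9, (2,0) g=5 f=9, (2,2) g=3 f=7, (2,4) g=1 f=7, (3,0) g=6 f=9, (4,1) g=6 f=7]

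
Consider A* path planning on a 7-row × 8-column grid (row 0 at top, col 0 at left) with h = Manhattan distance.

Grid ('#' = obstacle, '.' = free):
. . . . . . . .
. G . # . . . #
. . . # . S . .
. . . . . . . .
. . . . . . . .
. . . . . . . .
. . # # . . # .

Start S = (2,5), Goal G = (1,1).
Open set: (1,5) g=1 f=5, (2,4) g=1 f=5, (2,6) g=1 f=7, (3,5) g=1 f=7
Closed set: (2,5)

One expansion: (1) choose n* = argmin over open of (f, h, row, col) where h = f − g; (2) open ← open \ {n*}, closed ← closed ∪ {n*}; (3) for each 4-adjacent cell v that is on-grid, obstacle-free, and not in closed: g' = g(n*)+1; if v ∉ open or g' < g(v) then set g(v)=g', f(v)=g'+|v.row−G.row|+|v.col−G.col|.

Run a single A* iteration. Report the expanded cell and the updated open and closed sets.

step 1: expand (1,5) (f=5, h=4) → closed; open now [(0,5) g=2 f=7, (1,4) g=2 f=5, (1,6) g=2 f=7, (2,4) g=1 f=5, (2,6) g=1 f=7, (3,5) g=1 f=7]

expanded=(1,5); open=[(0,5) g=2 f=7, (1,4) g=2 f=5, (1,6) g=2 f=7, (2,4) g=1 f=5, (2,6) g=1 f=7, (3,5) g=1 f=7]; closed=[(1,5), (2,5)]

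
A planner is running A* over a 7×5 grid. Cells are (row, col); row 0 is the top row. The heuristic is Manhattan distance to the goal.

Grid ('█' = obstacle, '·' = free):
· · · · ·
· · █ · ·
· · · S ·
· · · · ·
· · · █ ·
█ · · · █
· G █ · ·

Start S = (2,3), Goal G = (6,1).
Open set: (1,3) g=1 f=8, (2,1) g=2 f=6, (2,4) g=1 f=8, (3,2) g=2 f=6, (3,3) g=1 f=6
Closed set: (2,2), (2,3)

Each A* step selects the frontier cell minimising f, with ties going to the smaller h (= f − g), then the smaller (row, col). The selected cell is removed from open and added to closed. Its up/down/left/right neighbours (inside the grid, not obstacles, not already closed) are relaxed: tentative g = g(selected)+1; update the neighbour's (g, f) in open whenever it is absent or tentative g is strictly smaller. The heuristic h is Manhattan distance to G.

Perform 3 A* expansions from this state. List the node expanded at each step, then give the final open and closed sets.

step 1: expand (2,1) (f=6, h=4) → closed; open now [(1,1) g=3 f=8, (1,3) g=1 f=8, (2,0) g=3 f=8, (2,4) g=1 f=8, (3,1) g=3 f=6, (3,2) g=2 f=6, (3,3) g=1 f=6]
step 2: expand (3,1) (f=6, h=3) → closed; open now [(1,1) g=3 f=8, (1,3) g=1 f=8, (2,0) g=3 f=8, (2,4) g=1 f=8, (3,0) g=4 f=8, (3,2) g=2 f=6, (3,3) g=1 f=6, (4,1) g=4 f=6]
step 3: expand (4,1) (f=6, h=2) → closed; open now [(1,1) g=3 f=8, (1,3) g=1 f=8, (2,0) g=3 f=8, (2,4) g=1 f=8, (3,0) g=4 f=8, (3,2) g=2 f=6, (3,3) g=1 f=6, (4,0) g=5 f=8, (4,2) g=5 f=8, (5,1) g=5 f=6]

order=[(2,1) → (3,1) → (4,1)]; open=[(1,1) g=3 f=8, (1,3) g=1 f=8, (2,0) g=3 f=8, (2,4) g=1 f=8, (3,0) g=4 f=8, (3,2) g=2 f=6, (3,3) g=1 f=6, (4,0) g=5 f=8, (4,2) g=5 f=8, (5,1) g=5 f=6]; closed=[(2,1), (2,2), (2,3), (3,1), (4,1)]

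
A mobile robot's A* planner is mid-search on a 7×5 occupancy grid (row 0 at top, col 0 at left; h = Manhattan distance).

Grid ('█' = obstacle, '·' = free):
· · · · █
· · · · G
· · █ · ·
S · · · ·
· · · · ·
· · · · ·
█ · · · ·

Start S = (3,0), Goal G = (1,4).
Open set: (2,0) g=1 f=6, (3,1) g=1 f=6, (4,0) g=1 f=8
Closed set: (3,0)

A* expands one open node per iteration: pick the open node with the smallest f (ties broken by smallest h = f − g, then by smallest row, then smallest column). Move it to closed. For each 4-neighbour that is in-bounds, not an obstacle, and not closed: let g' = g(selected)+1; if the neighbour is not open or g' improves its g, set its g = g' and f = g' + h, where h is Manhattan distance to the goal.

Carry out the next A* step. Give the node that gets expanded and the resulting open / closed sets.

step 1: expand (2,0) (f=6, h=5) → closed; open now [(1,0) g=2 f=6, (2,1) g=2 f=6, (3,1) g=1 f=6, (4,0) g=1 f=8]

expanded=(2,0); open=[(1,0) g=2 f=6, (2,1) g=2 f=6, (3,1) g=1 f=6, (4,0) g=1 f=8]; closed=[(2,0), (3,0)]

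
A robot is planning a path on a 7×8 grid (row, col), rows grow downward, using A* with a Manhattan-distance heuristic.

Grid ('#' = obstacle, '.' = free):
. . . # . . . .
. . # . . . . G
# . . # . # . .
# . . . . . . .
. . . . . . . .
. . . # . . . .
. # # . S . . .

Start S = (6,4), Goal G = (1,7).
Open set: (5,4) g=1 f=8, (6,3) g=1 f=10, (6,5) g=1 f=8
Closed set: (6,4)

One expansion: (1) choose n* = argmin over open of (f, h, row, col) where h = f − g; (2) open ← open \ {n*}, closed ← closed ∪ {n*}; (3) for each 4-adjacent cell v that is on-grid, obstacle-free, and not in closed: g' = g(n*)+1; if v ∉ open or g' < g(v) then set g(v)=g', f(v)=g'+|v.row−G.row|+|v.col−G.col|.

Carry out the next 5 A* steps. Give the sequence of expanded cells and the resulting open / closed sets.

order=[(5,4) → (4,4) → (3,4) → (2,4) → (1,4)]; open=[(0,4) g=6 f=10, (1,3) g=6 f=10, (1,5) g=6 f=8, (3,3) g=4 f=10, (3,5) g=4 f=8, (4,3) g=3 f=10, (4,5) g=3 f=8, (5,5) g=2 f=8, (6,3) g=1 f=10, (6,5) g=1 f=8]; closed=[(1,4), (2,4), (3,4), (4,4), (5,4), (6,4)]

step 1: expand (5,4) (f=8, h=7) → closed; open now [(4,4) g=2 f=8, (5,5) g=2 f=8, (6,3) g=1 f=10, (6,5) g=1 f=8]
step 2: expand (4,4) (f=8, h=6) → closed; open now [(3,4) g=3 f=8, (4,3) g=3 f=10, (4,5) g=3 f=8, (5,5) g=2 f=8, (6,3) g=1 f=10, (6,5) g=1 f=8]
step 3: expand (3,4) (f=8, h=5) → closed; open now [(2,4) g=4 f=8, (3,3) g=4 f=10, (3,5) g=4 f=8, (4,3) g=3 f=10, (4,5) g=3 f=8, (5,5) g=2 f=8, (6,3) g=1 f=10, (6,5) g=1 f=8]
step 4: expand (2,4) (f=8, h=4) → closed; open now [(1,4) g=5 f=8, (3,3) g=4 f=10, (3,5) g=4 f=8, (4,3) g=3 f=10, (4,5) g=3 f=8, (5,5) g=2 f=8, (6,3) g=1 f=10, (6,5) g=1 f=8]
step 5: expand (1,4) (f=8, h=3) → closed; open now [(0,4) g=6 f=10, (1,3) g=6 f=10, (1,5) g=6 f=8, (3,3) g=4 f=10, (3,5) g=4 f=8, (4,3) g=3 f=10, (4,5) g=3 f=8, (5,5) g=2 f=8, (6,3) g=1 f=10, (6,5) g=1 f=8]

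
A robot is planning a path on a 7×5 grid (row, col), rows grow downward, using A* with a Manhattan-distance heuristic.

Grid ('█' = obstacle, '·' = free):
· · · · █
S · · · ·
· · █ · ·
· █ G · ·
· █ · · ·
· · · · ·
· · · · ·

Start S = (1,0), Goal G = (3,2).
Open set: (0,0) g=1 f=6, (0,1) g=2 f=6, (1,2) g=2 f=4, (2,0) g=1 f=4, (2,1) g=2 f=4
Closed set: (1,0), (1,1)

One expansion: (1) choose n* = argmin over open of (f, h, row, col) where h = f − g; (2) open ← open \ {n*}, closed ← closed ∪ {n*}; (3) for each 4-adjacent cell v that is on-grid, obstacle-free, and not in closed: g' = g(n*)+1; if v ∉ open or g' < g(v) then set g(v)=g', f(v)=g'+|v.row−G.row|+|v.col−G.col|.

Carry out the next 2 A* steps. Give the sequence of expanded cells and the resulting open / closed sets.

order=[(1,2) → (2,1)]; open=[(0,0) g=1 f=6, (0,1) g=2 f=6, (0,2) g=3 f=6, (1,3) g=3 f=6, (2,0) g=1 f=4]; closed=[(1,0), (1,1), (1,2), (2,1)]

step 1: expand (1,2) (f=4, h=2) → closed; open now [(0,0) g=1 f=6, (0,1) g=2 f=6, (0,2) g=3 f=6, (1,3) g=3 f=6, (2,0) g=1 f=4, (2,1) g=2 f=4]
step 2: expand (2,1) (f=4, h=2) → closed; open now [(0,0) g=1 f=6, (0,1) g=2 f=6, (0,2) g=3 f=6, (1,3) g=3 f=6, (2,0) g=1 f=4]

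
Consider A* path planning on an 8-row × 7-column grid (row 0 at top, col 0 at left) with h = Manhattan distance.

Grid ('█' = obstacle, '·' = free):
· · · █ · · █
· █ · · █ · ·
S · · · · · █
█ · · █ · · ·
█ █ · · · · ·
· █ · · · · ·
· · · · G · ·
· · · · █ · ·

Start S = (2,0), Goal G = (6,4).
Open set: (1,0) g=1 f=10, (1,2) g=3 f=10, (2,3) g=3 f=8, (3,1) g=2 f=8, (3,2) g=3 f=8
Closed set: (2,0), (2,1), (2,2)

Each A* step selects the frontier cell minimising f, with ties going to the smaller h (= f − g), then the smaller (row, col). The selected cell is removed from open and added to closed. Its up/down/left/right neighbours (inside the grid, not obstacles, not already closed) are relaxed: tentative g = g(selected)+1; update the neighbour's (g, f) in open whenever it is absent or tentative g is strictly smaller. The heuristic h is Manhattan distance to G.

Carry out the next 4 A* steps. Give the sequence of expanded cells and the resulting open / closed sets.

step 1: expand (2,3) (f=8, h=5) → closed; open now [(1,0) g=1 f=10, (1,2) g=3 f=10, (1,3) g=4 f=10, (2,4) g=4 f=8, (3,1) g=2 f=8, (3,2) g=3 f=8]
step 2: expand (2,4) (f=8, h=4) → closed; open now [(1,0) g=1 f=10, (1,2) g=3 f=10, (1,3) g=4 f=10, (2,5) g=5 f=10, (3,1) g=2 f=8, (3,2) g=3 f=8, (3,4) g=5 f=8]
step 3: expand (3,4) (f=8, h=3) → closed; open now [(1,0) g=1 f=10, (1,2) g=3 f=10, (1,3) g=4 f=10, (2,5) g=5 f=10, (3,1) g=2 f=8, (3,2) g=3 f=8, (3,5) g=6 f=10, (4,4) g=6 f=8]
step 4: expand (4,4) (f=8, h=2) → closed; open now [(1,0) g=1 f=10, (1,2) g=3 f=10, (1,3) g=4 f=10, (2,5) g=5 f=10, (3,1) g=2 f=8, (3,2) g=3 f=8, (3,5) g=6 f=10, (4,3) g=7 f=10, (4,5) g=7 f=10, (5,4) g=7 f=8]

order=[(2,3) → (2,4) → (3,4) → (4,4)]; open=[(1,0) g=1 f=10, (1,2) g=3 f=10, (1,3) g=4 f=10, (2,5) g=5 f=10, (3,1) g=2 f=8, (3,2) g=3 f=8, (3,5) g=6 f=10, (4,3) g=7 f=10, (4,5) g=7 f=10, (5,4) g=7 f=8]; closed=[(2,0), (2,1), (2,2), (2,3), (2,4), (3,4), (4,4)]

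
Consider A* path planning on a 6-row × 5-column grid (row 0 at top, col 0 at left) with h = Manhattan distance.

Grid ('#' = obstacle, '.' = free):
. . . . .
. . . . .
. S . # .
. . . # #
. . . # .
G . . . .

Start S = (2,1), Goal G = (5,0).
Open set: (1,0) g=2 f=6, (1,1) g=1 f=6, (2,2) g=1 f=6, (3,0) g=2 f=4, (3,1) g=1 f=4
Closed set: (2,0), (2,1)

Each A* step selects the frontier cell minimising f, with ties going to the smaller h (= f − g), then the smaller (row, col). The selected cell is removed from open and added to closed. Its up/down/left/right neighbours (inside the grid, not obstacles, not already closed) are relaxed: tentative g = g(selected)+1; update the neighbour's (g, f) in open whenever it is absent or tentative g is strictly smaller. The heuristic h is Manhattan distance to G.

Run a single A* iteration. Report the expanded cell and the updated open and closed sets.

step 1: expand (3,0) (f=4, h=2) → closed; open now [(1,0) g=2 f=6, (1,1) g=1 f=6, (2,2) g=1 f=6, (3,1) g=1 f=4, (4,0) g=3 f=4]

expanded=(3,0); open=[(1,0) g=2 f=6, (1,1) g=1 f=6, (2,2) g=1 f=6, (3,1) g=1 f=4, (4,0) g=3 f=4]; closed=[(2,0), (2,1), (3,0)]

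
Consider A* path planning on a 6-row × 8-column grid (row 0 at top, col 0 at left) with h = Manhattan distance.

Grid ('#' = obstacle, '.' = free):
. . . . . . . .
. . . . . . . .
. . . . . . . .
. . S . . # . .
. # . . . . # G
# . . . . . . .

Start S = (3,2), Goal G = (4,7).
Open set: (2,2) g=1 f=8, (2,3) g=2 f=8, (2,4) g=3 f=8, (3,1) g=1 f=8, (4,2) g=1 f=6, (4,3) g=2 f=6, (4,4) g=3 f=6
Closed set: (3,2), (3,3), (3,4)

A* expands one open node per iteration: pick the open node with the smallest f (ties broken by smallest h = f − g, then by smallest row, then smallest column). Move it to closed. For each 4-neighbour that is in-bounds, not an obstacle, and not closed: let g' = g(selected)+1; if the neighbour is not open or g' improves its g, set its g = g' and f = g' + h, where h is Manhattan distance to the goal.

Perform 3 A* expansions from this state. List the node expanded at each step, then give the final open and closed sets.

step 1: expand (4,4) (f=6, h=3) → closed; open now [(2,2) g=1 f=8, (2,3) g=2 f=8, (2,4) g=3 f=8, (3,1) g=1 f=8, (4,2) g=1 f=6, (4,3) g=2 f=6, (4,5) g=4 f=6, (5,4) g=4 f=8]
step 2: expand (4,5) (f=6, h=2) → closed; open now [(2,2) g=1 f=8, (2,3) g=2 f=8, (2,4) g=3 f=8, (3,1) g=1 f=8, (4,2) g=1 f=6, (4,3) g=2 f=6, (5,4) g=4 f=8, (5,5) g=5 f=8]
step 3: expand (4,3) (f=6, h=4) → closed; open now [(2,2) g=1 f=8, (2,3) g=2 f=8, (2,4) g=3 f=8, (3,1) g=1 f=8, (4,2) g=1 f=6, (5,3) g=3 f=8, (5,4) g=4 f=8, (5,5) g=5 f=8]

order=[(4,4) → (4,5) → (4,3)]; open=[(2,2) g=1 f=8, (2,3) g=2 f=8, (2,4) g=3 f=8, (3,1) g=1 f=8, (4,2) g=1 f=6, (5,3) g=3 f=8, (5,4) g=4 f=8, (5,5) g=5 f=8]; closed=[(3,2), (3,3), (3,4), (4,3), (4,4), (4,5)]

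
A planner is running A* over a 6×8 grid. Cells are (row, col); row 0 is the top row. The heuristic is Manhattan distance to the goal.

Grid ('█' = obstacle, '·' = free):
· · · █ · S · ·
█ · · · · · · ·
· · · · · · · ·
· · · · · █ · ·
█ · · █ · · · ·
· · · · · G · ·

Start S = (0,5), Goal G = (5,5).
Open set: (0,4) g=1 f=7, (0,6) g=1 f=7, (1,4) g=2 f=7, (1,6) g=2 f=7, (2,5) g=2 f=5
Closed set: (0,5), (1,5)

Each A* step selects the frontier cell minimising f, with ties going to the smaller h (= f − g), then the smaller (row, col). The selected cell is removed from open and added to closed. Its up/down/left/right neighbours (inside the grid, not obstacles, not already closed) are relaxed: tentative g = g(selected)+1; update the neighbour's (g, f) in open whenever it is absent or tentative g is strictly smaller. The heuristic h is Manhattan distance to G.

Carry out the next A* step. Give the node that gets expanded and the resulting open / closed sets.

expanded=(2,5); open=[(0,4) g=1 f=7, (0,6) g=1 f=7, (1,4) g=2 f=7, (1,6) g=2 f=7, (2,4) g=3 f=7, (2,6) g=3 f=7]; closed=[(0,5), (1,5), (2,5)]

step 1: expand (2,5) (f=5, h=3) → closed; open now [(0,4) g=1 f=7, (0,6) g=1 f=7, (1,4) g=2 f=7, (1,6) g=2 f=7, (2,4) g=3 f=7, (2,6) g=3 f=7]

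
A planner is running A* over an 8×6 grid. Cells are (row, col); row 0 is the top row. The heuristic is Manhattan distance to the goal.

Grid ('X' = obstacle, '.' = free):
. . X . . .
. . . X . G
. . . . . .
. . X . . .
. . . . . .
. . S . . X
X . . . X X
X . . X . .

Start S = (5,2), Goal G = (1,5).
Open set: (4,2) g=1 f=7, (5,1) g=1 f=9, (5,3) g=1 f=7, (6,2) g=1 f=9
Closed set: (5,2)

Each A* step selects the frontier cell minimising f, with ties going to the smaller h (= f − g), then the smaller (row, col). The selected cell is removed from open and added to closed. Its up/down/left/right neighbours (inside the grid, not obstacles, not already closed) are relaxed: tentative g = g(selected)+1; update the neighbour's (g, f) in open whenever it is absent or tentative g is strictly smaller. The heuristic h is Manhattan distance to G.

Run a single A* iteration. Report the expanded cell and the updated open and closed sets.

expanded=(4,2); open=[(4,1) g=2 f=9, (4,3) g=2 f=7, (5,1) g=1 f=9, (5,3) g=1 f=7, (6,2) g=1 f=9]; closed=[(4,2), (5,2)]

step 1: expand (4,2) (f=7, h=6) → closed; open now [(4,1) g=2 f=9, (4,3) g=2 f=7, (5,1) g=1 f=9, (5,3) g=1 f=7, (6,2) g=1 f=9]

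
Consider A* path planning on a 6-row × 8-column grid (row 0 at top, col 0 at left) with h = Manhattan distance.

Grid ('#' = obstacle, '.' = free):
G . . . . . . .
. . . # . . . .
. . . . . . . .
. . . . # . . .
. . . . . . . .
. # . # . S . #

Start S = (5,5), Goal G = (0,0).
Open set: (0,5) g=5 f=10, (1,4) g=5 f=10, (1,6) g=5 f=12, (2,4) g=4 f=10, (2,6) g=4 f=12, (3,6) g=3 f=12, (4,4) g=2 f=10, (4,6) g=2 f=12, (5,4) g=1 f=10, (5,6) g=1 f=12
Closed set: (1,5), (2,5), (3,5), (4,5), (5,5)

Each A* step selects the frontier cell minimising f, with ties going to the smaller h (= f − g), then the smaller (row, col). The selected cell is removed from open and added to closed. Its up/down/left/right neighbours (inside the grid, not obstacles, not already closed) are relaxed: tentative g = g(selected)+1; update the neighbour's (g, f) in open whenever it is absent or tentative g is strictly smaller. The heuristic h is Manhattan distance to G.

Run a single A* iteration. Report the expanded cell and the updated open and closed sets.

step 1: expand (0,5) (f=10, h=5) → closed; open now [(0,4) g=6 f=10, (0,6) g=6 f=12, (1,4) g=5 f=10, (1,6) g=5 f=12, (2,4) g=4 f=10, (2,6) g=4 f=12, (3,6) g=3 f=12, (4,4) g=2 f=10, (4,6) g=2 f=12, (5,4) g=1 f=10, (5,6) g=1 f=12]

expanded=(0,5); open=[(0,4) g=6 f=10, (0,6) g=6 f=12, (1,4) g=5 f=10, (1,6) g=5 f=12, (2,4) g=4 f=10, (2,6) g=4 f=12, (3,6) g=3 f=12, (4,4) g=2 f=10, (4,6) g=2 f=12, (5,4) g=1 f=10, (5,6) g=1 f=12]; closed=[(0,5), (1,5), (2,5), (3,5), (4,5), (5,5)]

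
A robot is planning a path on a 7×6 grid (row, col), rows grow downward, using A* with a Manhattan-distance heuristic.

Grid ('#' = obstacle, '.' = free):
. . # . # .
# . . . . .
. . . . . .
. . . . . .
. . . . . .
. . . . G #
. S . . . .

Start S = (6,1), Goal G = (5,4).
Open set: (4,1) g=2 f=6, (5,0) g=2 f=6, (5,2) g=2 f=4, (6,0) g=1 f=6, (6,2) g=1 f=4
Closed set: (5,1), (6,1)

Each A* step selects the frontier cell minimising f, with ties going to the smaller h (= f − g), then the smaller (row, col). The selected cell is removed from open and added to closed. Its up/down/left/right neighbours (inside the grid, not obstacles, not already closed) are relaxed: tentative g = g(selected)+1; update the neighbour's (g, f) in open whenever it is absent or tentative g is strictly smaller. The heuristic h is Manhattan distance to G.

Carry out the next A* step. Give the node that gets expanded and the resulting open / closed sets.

expanded=(5,2); open=[(4,1) g=2 f=6, (4,2) g=3 f=6, (5,0) g=2 f=6, (5,3) g=3 f=4, (6,0) g=1 f=6, (6,2) g=1 f=4]; closed=[(5,1), (5,2), (6,1)]

step 1: expand (5,2) (f=4, h=2) → closed; open now [(4,1) g=2 f=6, (4,2) g=3 f=6, (5,0) g=2 f=6, (5,3) g=3 f=4, (6,0) g=1 f=6, (6,2) g=1 f=4]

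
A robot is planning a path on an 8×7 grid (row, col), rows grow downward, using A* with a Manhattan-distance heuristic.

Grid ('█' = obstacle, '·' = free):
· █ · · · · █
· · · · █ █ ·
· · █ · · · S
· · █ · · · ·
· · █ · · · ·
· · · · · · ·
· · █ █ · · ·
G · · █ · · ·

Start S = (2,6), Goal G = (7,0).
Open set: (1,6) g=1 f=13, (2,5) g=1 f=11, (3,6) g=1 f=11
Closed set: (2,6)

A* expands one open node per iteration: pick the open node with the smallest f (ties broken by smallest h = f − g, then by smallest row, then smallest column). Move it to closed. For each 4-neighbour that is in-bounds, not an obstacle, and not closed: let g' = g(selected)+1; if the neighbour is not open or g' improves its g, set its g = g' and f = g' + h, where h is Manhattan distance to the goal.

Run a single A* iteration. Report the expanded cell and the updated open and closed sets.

expanded=(2,5); open=[(1,6) g=1 f=13, (2,4) g=2 f=11, (3,5) g=2 f=11, (3,6) g=1 f=11]; closed=[(2,5), (2,6)]

step 1: expand (2,5) (f=11, h=10) → closed; open now [(1,6) g=1 f=13, (2,4) g=2 f=11, (3,5) g=2 f=11, (3,6) g=1 f=11]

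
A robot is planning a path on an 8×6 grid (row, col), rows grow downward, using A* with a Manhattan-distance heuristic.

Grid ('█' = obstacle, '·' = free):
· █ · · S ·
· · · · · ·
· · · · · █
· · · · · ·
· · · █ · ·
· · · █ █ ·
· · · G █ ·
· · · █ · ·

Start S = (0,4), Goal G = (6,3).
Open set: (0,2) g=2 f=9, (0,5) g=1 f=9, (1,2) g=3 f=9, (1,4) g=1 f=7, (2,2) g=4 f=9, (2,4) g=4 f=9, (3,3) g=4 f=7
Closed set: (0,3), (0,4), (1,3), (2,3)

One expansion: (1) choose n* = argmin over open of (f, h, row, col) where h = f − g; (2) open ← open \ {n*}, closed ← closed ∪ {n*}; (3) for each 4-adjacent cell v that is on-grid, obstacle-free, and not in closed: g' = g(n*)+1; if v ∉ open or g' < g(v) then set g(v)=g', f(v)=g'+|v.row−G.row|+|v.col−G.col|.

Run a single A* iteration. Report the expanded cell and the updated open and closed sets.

step 1: expand (3,3) (f=7, h=3) → closed; open now [(0,2) g=2 f=9, (0,5) g=1 f=9, (1,2) g=3 f=9, (1,4) g=1 f=7, (2,2) g=4 f=9, (2,4) g=4 f=9, (3,2) g=5 f=9, (3,4) g=5 f=9]

expanded=(3,3); open=[(0,2) g=2 f=9, (0,5) g=1 f=9, (1,2) g=3 f=9, (1,4) g=1 f=7, (2,2) g=4 f=9, (2,4) g=4 f=9, (3,2) g=5 f=9, (3,4) g=5 f=9]; closed=[(0,3), (0,4), (1,3), (2,3), (3,3)]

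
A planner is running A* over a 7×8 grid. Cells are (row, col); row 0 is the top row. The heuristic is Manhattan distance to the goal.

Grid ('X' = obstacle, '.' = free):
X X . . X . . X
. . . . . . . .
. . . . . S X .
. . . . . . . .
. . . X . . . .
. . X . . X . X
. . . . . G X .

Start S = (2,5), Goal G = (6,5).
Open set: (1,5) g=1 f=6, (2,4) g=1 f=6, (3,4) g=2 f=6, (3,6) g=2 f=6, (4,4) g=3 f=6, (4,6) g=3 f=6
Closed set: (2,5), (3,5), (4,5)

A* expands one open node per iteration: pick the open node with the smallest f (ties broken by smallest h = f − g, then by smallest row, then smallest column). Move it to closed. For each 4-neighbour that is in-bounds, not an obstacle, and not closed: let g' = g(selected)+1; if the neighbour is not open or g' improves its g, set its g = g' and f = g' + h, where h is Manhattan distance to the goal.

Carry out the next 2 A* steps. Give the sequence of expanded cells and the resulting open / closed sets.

order=[(4,4) → (5,4)]; open=[(1,5) g=1 f=6, (2,4) g=1 f=6, (3,4) g=2 f=6, (3,6) g=2 f=6, (4,6) g=3 f=6, (5,3) g=5 f=8, (6,4) g=5 f=6]; closed=[(2,5), (3,5), (4,4), (4,5), (5,4)]

step 1: expand (4,4) (f=6, h=3) → closed; open now [(1,5) g=1 f=6, (2,4) g=1 f=6, (3,4) g=2 f=6, (3,6) g=2 f=6, (4,6) g=3 f=6, (5,4) g=4 f=6]
step 2: expand (5,4) (f=6, h=2) → closed; open now [(1,5) g=1 f=6, (2,4) g=1 f=6, (3,4) g=2 f=6, (3,6) g=2 f=6, (4,6) g=3 f=6, (5,3) g=5 f=8, (6,4) g=5 f=6]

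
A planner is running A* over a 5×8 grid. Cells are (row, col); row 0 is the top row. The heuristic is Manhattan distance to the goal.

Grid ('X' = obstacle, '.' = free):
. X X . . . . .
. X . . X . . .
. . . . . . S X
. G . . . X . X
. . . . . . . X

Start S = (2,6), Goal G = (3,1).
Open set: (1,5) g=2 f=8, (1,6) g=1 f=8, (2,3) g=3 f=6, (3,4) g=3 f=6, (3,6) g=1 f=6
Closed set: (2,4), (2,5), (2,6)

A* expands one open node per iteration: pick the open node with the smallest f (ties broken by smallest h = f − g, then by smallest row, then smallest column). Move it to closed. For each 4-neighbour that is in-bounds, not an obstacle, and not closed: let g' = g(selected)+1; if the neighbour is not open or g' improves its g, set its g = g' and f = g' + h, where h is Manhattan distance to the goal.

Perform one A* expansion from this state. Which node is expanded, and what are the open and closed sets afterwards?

step 1: expand (2,3) (f=6, h=3) → closed; open now [(1,3) g=4 f=8, (1,5) g=2 f=8, (1,6) g=1 f=8, (2,2) g=4 f=6, (3,3) g=4 f=6, (3,4) g=3 f=6, (3,6) g=1 f=6]

expanded=(2,3); open=[(1,3) g=4 f=8, (1,5) g=2 f=8, (1,6) g=1 f=8, (2,2) g=4 f=6, (3,3) g=4 f=6, (3,4) g=3 f=6, (3,6) g=1 f=6]; closed=[(2,3), (2,4), (2,5), (2,6)]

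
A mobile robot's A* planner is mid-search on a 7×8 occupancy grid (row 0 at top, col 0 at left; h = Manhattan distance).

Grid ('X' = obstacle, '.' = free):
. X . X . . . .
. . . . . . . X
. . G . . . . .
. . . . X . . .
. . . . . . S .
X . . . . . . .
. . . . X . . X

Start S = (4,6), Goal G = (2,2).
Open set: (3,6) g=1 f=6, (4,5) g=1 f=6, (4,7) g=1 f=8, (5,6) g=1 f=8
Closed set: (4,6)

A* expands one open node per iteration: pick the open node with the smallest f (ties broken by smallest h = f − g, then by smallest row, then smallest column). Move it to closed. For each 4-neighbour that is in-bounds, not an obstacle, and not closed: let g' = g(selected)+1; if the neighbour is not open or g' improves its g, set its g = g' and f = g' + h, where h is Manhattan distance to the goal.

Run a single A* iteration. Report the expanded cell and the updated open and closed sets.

step 1: expand (3,6) (f=6, h=5) → closed; open now [(2,6) g=2 f=6, (3,5) g=2 f=6, (3,7) g=2 f=8, (4,5) g=1 f=6, (4,7) g=1 f=8, (5,6) g=1 f=8]

expanded=(3,6); open=[(2,6) g=2 f=6, (3,5) g=2 f=6, (3,7) g=2 f=8, (4,5) g=1 f=6, (4,7) g=1 f=8, (5,6) g=1 f=8]; closed=[(3,6), (4,6)]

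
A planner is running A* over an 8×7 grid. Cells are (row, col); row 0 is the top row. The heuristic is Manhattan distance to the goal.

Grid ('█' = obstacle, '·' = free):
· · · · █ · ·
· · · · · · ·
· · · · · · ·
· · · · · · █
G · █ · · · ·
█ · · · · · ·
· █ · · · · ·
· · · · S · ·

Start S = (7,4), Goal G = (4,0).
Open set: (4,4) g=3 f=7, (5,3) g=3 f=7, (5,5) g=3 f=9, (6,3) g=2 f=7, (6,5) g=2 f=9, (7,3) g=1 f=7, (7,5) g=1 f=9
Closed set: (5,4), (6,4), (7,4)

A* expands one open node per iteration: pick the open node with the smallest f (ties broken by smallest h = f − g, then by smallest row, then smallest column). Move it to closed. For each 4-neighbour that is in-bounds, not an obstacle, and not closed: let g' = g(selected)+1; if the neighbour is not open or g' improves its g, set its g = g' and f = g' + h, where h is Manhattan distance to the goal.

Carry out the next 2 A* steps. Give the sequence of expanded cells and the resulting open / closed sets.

step 1: expand (4,4) (f=7, h=4) → closed; open now [(3,4) g=4 f=9, (4,3) g=4 f=7, (4,5) g=4 f=9, (5,3) g=3 f=7, (5,5) g=3 f=9, (6,3) g=2 f=7, (6,5) g=2 f=9, (7,3) g=1 f=7, (7,5) g=1 f=9]
step 2: expand (4,3) (f=7, h=3) → closed; open now [(3,3) g=5 f=9, (3,4) g=4 f=9, (4,5) g=4 f=9, (5,3) g=3 f=7, (5,5) g=3 f=9, (6,3) g=2 f=7, (6,5) g=2 f=9, (7,3) g=1 f=7, (7,5) g=1 f=9]

order=[(4,4) → (4,3)]; open=[(3,3) g=5 f=9, (3,4) g=4 f=9, (4,5) g=4 f=9, (5,3) g=3 f=7, (5,5) g=3 f=9, (6,3) g=2 f=7, (6,5) g=2 f=9, (7,3) g=1 f=7, (7,5) g=1 f=9]; closed=[(4,3), (4,4), (5,4), (6,4), (7,4)]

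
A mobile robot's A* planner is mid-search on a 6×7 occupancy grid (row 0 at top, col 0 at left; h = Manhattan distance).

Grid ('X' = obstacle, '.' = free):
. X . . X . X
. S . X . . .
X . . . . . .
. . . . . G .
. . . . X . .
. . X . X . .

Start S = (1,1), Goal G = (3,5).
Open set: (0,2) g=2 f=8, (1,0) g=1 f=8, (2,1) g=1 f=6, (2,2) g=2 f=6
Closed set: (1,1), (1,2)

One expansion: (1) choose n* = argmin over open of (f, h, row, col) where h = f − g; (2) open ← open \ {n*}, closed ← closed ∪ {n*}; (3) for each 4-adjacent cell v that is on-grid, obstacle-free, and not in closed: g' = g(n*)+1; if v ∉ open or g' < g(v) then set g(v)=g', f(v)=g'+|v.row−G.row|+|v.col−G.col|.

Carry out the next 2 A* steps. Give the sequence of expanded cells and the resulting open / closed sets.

step 1: expand (2,2) (f=6, h=4) → closed; open now [(0,2) g=2 f=8, (1,0) g=1 f=8, (2,1) g=1 f=6, (2,3) g=3 f=6, (3,2) g=3 f=6]
step 2: expand (2,3) (f=6, h=3) → closed; open now [(0,2) g=2 f=8, (1,0) g=1 f=8, (2,1) g=1 f=6, (2,4) g=4 f=6, (3,2) g=3 f=6, (3,3) g=4 f=6]

order=[(2,2) → (2,3)]; open=[(0,2) g=2 f=8, (1,0) g=1 f=8, (2,1) g=1 f=6, (2,4) g=4 f=6, (3,2) g=3 f=6, (3,3) g=4 f=6]; closed=[(1,1), (1,2), (2,2), (2,3)]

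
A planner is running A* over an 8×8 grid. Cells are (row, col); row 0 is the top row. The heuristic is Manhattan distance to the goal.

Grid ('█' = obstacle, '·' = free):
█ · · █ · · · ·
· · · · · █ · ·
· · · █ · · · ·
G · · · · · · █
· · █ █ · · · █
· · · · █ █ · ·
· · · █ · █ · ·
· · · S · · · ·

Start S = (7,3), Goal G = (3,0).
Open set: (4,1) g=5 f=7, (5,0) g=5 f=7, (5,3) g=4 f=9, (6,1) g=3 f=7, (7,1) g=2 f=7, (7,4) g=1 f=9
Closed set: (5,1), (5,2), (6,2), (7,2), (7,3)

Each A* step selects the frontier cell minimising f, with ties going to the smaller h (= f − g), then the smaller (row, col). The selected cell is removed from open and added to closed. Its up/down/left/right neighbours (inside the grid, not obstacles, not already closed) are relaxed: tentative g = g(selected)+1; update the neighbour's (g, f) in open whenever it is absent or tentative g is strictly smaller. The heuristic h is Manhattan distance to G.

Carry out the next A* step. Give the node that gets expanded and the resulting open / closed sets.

expanded=(4,1); open=[(3,1) g=6 f=7, (4,0) g=6 f=7, (5,0) g=5 f=7, (5,3) g=4 f=9, (6,1) g=3 f=7, (7,1) g=2 f=7, (7,4) g=1 f=9]; closed=[(4,1), (5,1), (5,2), (6,2), (7,2), (7,3)]

step 1: expand (4,1) (f=7, h=2) → closed; open now [(3,1) g=6 f=7, (4,0) g=6 f=7, (5,0) g=5 f=7, (5,3) g=4 f=9, (6,1) g=3 f=7, (7,1) g=2 f=7, (7,4) g=1 f=9]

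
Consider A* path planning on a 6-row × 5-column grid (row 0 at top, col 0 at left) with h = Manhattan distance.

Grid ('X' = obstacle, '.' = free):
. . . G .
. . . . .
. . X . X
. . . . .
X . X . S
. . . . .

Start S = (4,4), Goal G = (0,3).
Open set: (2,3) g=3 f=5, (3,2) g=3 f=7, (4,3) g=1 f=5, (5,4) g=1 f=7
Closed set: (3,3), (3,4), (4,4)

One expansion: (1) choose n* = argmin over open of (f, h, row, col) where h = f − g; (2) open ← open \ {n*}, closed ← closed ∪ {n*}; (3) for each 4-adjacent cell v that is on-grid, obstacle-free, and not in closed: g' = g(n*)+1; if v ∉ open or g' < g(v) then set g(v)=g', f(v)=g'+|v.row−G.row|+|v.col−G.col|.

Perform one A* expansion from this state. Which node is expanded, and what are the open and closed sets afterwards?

step 1: expand (2,3) (f=5, h=2) → closed; open now [(1,3) g=4 f=5, (3,2) g=3 f=7, (4,3) g=1 f=5, (5,4) g=1 f=7]

expanded=(2,3); open=[(1,3) g=4 f=5, (3,2) g=3 f=7, (4,3) g=1 f=5, (5,4) g=1 f=7]; closed=[(2,3), (3,3), (3,4), (4,4)]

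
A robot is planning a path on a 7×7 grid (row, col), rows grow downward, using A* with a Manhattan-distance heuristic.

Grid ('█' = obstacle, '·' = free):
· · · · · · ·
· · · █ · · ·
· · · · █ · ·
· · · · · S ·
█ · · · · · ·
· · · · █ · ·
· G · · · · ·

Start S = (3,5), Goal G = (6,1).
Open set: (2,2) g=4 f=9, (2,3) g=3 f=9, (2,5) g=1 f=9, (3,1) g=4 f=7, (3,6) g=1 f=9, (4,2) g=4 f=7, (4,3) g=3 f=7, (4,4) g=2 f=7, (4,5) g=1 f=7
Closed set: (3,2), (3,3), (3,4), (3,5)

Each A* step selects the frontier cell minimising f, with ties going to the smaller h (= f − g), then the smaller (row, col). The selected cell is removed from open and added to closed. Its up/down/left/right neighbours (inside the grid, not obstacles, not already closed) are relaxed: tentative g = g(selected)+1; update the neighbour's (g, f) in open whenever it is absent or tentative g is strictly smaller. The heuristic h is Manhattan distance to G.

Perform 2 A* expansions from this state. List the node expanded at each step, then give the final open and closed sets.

step 1: expand (3,1) (f=7, h=3) → closed; open now [(2,1) g=5 f=9, (2,2) g=4 f=9, (2,3) g=3 f=9, (2,5) g=1 f=9, (3,0) g=5 f=9, (3,6) g=1 f=9, (4,1) g=5 f=7, (4,2) g=4 f=7, (4,3) g=3 f=7, (4,4) g=2 f=7, (4,5) g=1 f=7]
step 2: expand (4,1) (f=7, h=2) → closed; open now [(2,1) g=5 f=9, (2,2) g=4 f=9, (2,3) g=3 f=9, (2,5) g=1 f=9, (3,0) g=5 f=9, (3,6) g=1 f=9, (4,2) g=4 f=7, (4,3) g=3 f=7, (4,4) g=2 f=7, (4,5) g=1 f=7, (5,1) g=6 f=7]

order=[(3,1) → (4,1)]; open=[(2,1) g=5 f=9, (2,2) g=4 f=9, (2,3) g=3 f=9, (2,5) g=1 f=9, (3,0) g=5 f=9, (3,6) g=1 f=9, (4,2) g=4 f=7, (4,3) g=3 f=7, (4,4) g=2 f=7, (4,5) g=1 f=7, (5,1) g=6 f=7]; closed=[(3,1), (3,2), (3,3), (3,4), (3,5), (4,1)]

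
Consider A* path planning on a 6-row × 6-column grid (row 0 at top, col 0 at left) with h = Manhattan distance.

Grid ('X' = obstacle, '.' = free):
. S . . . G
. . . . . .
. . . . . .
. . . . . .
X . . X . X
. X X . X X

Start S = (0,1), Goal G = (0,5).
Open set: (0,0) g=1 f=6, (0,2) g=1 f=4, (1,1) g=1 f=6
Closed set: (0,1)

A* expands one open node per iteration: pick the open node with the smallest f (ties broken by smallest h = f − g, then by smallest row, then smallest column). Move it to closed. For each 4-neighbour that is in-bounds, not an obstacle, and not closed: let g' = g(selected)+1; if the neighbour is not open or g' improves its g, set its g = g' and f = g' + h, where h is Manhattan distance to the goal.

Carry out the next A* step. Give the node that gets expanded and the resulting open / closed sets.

step 1: expand (0,2) (f=4, h=3) → closed; open now [(0,0) g=1 f=6, (0,3) g=2 f=4, (1,1) g=1 f=6, (1,2) g=2 f=6]

expanded=(0,2); open=[(0,0) g=1 f=6, (0,3) g=2 f=4, (1,1) g=1 f=6, (1,2) g=2 f=6]; closed=[(0,1), (0,2)]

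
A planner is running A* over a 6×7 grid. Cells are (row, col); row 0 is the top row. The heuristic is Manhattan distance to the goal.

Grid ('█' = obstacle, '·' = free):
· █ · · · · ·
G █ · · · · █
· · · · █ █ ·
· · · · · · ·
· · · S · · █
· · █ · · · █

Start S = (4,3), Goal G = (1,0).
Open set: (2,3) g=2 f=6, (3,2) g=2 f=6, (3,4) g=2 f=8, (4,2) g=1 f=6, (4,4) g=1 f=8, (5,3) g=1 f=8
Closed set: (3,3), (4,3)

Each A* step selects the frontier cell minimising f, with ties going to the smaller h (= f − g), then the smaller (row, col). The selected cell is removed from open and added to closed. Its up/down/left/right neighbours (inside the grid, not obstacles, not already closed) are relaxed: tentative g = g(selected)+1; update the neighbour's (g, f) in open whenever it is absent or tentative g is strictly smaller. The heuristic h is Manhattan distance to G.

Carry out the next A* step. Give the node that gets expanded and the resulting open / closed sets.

expanded=(2,3); open=[(1,3) g=3 f=6, (2,2) g=3 f=6, (3,2) g=2 f=6, (3,4) g=2 f=8, (4,2) g=1 f=6, (4,4) g=1 f=8, (5,3) g=1 f=8]; closed=[(2,3), (3,3), (4,3)]

step 1: expand (2,3) (f=6, h=4) → closed; open now [(1,3) g=3 f=6, (2,2) g=3 f=6, (3,2) g=2 f=6, (3,4) g=2 f=8, (4,2) g=1 f=6, (4,4) g=1 f=8, (5,3) g=1 f=8]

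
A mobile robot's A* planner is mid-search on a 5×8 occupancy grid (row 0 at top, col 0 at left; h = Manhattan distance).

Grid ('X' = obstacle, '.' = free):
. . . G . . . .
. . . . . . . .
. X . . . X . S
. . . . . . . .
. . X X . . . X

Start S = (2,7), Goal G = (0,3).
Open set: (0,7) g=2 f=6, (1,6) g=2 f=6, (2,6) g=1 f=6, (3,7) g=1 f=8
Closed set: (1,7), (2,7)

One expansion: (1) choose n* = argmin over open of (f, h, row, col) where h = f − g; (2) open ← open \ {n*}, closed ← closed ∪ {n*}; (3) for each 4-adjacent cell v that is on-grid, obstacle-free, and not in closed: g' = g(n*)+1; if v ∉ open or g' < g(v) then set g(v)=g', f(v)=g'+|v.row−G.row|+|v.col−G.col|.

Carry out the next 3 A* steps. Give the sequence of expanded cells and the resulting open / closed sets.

step 1: expand (0,7) (f=6, h=4) → closed; open now [(0,6) g=3 f=6, (1,6) g=2 f=6, (2,6) g=1 f=6, (3,7) g=1 f=8]
step 2: expand (0,6) (f=6, h=3) → closed; open now [(0,5) g=4 f=6, (1,6) g=2 f=6, (2,6) g=1 f=6, (3,7) g=1 f=8]
step 3: expand (0,5) (f=6, h=2) → closed; open now [(0,4) g=5 f=6, (1,5) g=5 f=8, (1,6) g=2 f=6, (2,6) g=1 f=6, (3,7) g=1 f=8]

order=[(0,7) → (0,6) → (0,5)]; open=[(0,4) g=5 f=6, (1,5) g=5 f=8, (1,6) g=2 f=6, (2,6) g=1 f=6, (3,7) g=1 f=8]; closed=[(0,5), (0,6), (0,7), (1,7), (2,7)]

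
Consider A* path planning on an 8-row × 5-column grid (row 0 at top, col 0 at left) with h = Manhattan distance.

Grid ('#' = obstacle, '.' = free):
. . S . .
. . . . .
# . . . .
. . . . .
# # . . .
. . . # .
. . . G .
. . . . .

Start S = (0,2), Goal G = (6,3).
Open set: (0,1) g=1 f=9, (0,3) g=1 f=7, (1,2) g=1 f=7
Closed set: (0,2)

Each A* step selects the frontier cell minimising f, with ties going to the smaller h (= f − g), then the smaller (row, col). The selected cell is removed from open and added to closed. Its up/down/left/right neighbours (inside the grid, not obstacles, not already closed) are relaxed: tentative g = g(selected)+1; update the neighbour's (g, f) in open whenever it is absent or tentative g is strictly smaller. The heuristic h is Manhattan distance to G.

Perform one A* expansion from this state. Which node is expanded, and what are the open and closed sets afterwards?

step 1: expand (0,3) (f=7, h=6) → closed; open now [(0,1) g=1 f=9, (0,4) g=2 f=9, (1,2) g=1 f=7, (1,3) g=2 f=7]

expanded=(0,3); open=[(0,1) g=1 f=9, (0,4) g=2 f=9, (1,2) g=1 f=7, (1,3) g=2 f=7]; closed=[(0,2), (0,3)]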